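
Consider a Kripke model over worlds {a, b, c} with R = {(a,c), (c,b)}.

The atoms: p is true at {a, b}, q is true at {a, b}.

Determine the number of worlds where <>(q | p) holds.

a: successors {c}; q | p there: c:F. ✗
b: no successors, so <>(q | p) fails. ✗
c: successors {b}; q | p there: b:T. ✓
Satisfying worlds: {c}.

1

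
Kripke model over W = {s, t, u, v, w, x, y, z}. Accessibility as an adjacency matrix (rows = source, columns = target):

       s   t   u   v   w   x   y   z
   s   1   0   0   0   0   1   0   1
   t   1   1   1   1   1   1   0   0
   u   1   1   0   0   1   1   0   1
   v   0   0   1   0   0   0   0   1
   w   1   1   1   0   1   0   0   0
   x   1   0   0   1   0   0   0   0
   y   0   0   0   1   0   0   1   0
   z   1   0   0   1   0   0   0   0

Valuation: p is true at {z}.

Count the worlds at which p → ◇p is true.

7

s: p is F, ◇p is T. ✓
t: p is F, ◇p is F. ✓
u: p is F, ◇p is T. ✓
v: p is F, ◇p is T. ✓
w: p is F, ◇p is F. ✓
x: p is F, ◇p is F. ✓
y: p is F, ◇p is F. ✓
z: p is T, ◇p is F. ✗
Satisfying worlds: {s, t, u, v, w, x, y}.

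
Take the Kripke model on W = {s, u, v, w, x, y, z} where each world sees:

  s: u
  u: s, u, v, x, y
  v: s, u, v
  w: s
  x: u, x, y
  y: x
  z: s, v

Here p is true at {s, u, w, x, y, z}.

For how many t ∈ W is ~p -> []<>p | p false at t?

s: ~p is F, []<>p | p is T. ✓
u: ~p is F, []<>p | p is T. ✓
v: ~p is T, []<>p | p is T. ✓
w: ~p is F, []<>p | p is T. ✓
x: ~p is F, []<>p | p is T. ✓
y: ~p is F, []<>p | p is T. ✓
z: ~p is F, []<>p | p is T. ✓
Satisfying worlds: {s, u, v, w, x, y, z}.
So ~p -> []<>p | p fails at the other 0 worlds.

0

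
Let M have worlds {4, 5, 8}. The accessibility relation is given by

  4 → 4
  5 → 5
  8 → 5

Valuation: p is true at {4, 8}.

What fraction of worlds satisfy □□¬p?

4: successors {4}; □¬p there: 4:F. ✗
5: successors {5}; □¬p there: 5:T. ✓
8: successors {5}; □¬p there: 5:T. ✓
That's 2 of 3 worlds, so 2/3.

2/3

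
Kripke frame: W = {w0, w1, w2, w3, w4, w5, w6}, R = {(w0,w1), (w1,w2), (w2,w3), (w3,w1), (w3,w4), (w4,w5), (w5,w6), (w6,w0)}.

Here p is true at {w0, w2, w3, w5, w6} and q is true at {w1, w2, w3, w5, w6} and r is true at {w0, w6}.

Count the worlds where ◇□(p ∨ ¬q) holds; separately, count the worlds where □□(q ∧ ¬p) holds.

For ◇□(p ∨ ¬q):
w0: successors {w1}; □(p ∨ ¬q) there: w1:T. ✓
w1: successors {w2}; □(p ∨ ¬q) there: w2:T. ✓
w2: successors {w3}; □(p ∨ ¬q) there: w3:F. ✗
w3: successors {w1, w4}; □(p ∨ ¬q) there: w1:T, w4:T. ✓
w4: successors {w5}; □(p ∨ ¬q) there: w5:T. ✓
w5: successors {w6}; □(p ∨ ¬q) there: w6:T. ✓
w6: successors {w0}; □(p ∨ ¬q) there: w0:F. ✗
— 5 worlds.
For □□(q ∧ ¬p):
w0: successors {w1}; □(q ∧ ¬p) there: w1:F. ✗
w1: successors {w2}; □(q ∧ ¬p) there: w2:F. ✗
w2: successors {w3}; □(q ∧ ¬p) there: w3:F. ✗
w3: successors {w1, w4}; □(q ∧ ¬p) there: w1:F, w4:F. ✗
w4: successors {w5}; □(q ∧ ¬p) there: w5:F. ✗
w5: successors {w6}; □(q ∧ ¬p) there: w6:F. ✗
w6: successors {w0}; □(q ∧ ¬p) there: w0:T. ✓
— 1 world.

5 and 1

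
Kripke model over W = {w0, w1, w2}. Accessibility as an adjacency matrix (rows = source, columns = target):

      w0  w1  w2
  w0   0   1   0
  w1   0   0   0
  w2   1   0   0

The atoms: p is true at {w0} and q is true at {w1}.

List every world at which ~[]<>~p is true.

{w0}

w0: []<>~p is F. ✓
w1: []<>~p is T. ✗
w2: []<>~p is T. ✗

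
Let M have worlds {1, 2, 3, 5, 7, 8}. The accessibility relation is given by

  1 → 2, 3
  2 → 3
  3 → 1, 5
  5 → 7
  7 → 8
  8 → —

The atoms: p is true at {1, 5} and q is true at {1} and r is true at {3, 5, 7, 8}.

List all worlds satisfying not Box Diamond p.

1: Box Diamond p is F. ✓
2: Box Diamond p is T. ✗
3: Box Diamond p is F. ✓
5: Box Diamond p is F. ✓
7: Box Diamond p is F. ✓
8: Box Diamond p is T. ✗

{1, 3, 5, 7}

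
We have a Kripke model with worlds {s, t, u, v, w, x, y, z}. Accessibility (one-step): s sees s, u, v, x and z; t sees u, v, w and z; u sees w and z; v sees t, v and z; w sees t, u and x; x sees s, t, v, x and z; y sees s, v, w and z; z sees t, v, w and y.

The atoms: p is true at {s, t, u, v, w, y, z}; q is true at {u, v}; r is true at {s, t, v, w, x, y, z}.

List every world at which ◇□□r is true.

∅

s: successors {s, u, v, x, z}; □□r there: s:F, u:F, v:F, x:F, z:F. ✗
t: successors {u, v, w, z}; □□r there: u:F, v:F, w:F, z:F. ✗
u: successors {w, z}; □□r there: w:F, z:F. ✗
v: successors {t, v, z}; □□r there: t:F, v:F, z:F. ✗
w: successors {t, u, x}; □□r there: t:F, u:F, x:F. ✗
x: successors {s, t, v, x, z}; □□r there: s:F, t:F, v:F, x:F, z:F. ✗
y: successors {s, v, w, z}; □□r there: s:F, v:F, w:F, z:F. ✗
z: successors {t, v, w, y}; □□r there: t:F, v:F, w:F, y:F. ✗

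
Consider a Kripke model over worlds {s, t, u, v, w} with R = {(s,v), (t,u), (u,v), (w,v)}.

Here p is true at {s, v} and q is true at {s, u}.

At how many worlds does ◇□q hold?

s: successors {v}; □q there: v:T. ✓
t: successors {u}; □q there: u:F. ✗
u: successors {v}; □q there: v:T. ✓
v: no successors, so ◇□q fails. ✗
w: successors {v}; □q there: v:T. ✓
Satisfying worlds: {s, u, w}.

3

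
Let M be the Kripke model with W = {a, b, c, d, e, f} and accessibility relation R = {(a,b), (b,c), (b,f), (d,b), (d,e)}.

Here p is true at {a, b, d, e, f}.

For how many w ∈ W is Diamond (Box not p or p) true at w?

3

a: successors {b}; Box not p or p there: b:T. ✓
b: successors {c, f}; Box not p or p there: c:T, f:T. ✓
c: no successors, so Diamond (Box not p or p) fails. ✗
d: successors {b, e}; Box not p or p there: b:T, e:T. ✓
e: no successors, so Diamond (Box not p or p) fails. ✗
f: no successors, so Diamond (Box not p or p) fails. ✗
Satisfying worlds: {a, b, d}.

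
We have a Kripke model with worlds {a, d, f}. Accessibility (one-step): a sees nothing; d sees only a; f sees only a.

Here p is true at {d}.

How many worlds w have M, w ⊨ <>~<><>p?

2

a: no successors, so <>~<><>p fails. ✗
d: successors {a}; ~<><>p there: a:T. ✓
f: successors {a}; ~<><>p there: a:T. ✓
Satisfying worlds: {d, f}.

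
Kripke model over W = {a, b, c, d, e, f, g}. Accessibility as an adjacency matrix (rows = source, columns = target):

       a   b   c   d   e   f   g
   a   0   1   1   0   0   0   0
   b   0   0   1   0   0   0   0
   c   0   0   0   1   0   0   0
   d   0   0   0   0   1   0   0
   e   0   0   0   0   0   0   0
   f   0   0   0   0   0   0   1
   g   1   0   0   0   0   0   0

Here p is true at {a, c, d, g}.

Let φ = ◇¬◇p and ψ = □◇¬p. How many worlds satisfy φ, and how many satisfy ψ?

For ◇¬◇p:
a: successors {b, c}; ¬◇p there: b:F, c:F. ✗
b: successors {c}; ¬◇p there: c:F. ✗
c: successors {d}; ¬◇p there: d:T. ✓
d: successors {e}; ¬◇p there: e:T. ✓
e: no successors, so ◇¬◇p fails. ✗
f: successors {g}; ¬◇p there: g:F. ✗
g: successors {a}; ¬◇p there: a:F. ✗
— 2 worlds.
For □◇¬p:
a: successors {b, c}; ◇¬p there: b:F, c:F. ✗
b: successors {c}; ◇¬p there: c:F. ✗
c: successors {d}; ◇¬p there: d:T. ✓
d: successors {e}; ◇¬p there: e:F. ✗
e: no successors, so □◇¬p holds vacuously. ✓
f: successors {g}; ◇¬p there: g:F. ✗
g: successors {a}; ◇¬p there: a:T. ✓
— 3 worlds.

2 and 3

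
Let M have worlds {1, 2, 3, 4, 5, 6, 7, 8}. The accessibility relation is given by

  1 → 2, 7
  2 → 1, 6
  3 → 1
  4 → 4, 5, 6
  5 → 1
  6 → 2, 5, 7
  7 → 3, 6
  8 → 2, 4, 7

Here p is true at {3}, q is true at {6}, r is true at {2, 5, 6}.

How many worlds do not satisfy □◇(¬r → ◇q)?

3

1: successors {2, 7}; ◇(¬r → ◇q) there: 2:T, 7:T. ✓
2: successors {1, 6}; ◇(¬r → ◇q) there: 1:T, 6:T. ✓
3: successors {1}; ◇(¬r → ◇q) there: 1:T. ✓
4: successors {4, 5, 6}; ◇(¬r → ◇q) there: 4:T, 5:F, 6:T. ✗
5: successors {1}; ◇(¬r → ◇q) there: 1:T. ✓
6: successors {2, 5, 7}; ◇(¬r → ◇q) there: 2:T, 5:F, 7:T. ✗
7: successors {3, 6}; ◇(¬r → ◇q) there: 3:F, 6:T. ✗
8: successors {2, 4, 7}; ◇(¬r → ◇q) there: 2:T, 4:T, 7:T. ✓
Satisfying worlds: {1, 2, 3, 5, 8}.
So □◇(¬r → ◇q) fails at the other 3 worlds.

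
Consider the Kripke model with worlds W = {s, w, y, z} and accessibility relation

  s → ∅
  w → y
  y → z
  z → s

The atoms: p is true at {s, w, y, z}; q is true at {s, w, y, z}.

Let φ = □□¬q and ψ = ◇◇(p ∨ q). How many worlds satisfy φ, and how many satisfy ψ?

2 and 2

For □□¬q:
s: no successors, so □□¬q holds vacuously. ✓
w: successors {y}; □¬q there: y:F. ✗
y: successors {z}; □¬q there: z:F. ✗
z: successors {s}; □¬q there: s:T. ✓
— 2 worlds.
For ◇◇(p ∨ q):
s: no successors, so ◇◇(p ∨ q) fails. ✗
w: successors {y}; ◇(p ∨ q) there: y:T. ✓
y: successors {z}; ◇(p ∨ q) there: z:T. ✓
z: successors {s}; ◇(p ∨ q) there: s:F. ✗
— 2 worlds.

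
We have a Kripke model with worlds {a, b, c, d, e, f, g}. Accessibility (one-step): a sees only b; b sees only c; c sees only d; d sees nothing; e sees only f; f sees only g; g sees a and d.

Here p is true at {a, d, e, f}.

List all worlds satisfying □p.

{c, d, e, g}

a: successors {b}; p there: b:F. ✗
b: successors {c}; p there: c:F. ✗
c: successors {d}; p there: d:T. ✓
d: no successors, so □p holds vacuously. ✓
e: successors {f}; p there: f:T. ✓
f: successors {g}; p there: g:F. ✗
g: successors {a, d}; p there: a:T, d:T. ✓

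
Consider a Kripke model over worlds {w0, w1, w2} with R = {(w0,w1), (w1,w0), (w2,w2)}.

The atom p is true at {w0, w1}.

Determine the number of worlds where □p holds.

w0: successors {w1}; p there: w1:T. ✓
w1: successors {w0}; p there: w0:T. ✓
w2: successors {w2}; p there: w2:F. ✗
Satisfying worlds: {w0, w1}.

2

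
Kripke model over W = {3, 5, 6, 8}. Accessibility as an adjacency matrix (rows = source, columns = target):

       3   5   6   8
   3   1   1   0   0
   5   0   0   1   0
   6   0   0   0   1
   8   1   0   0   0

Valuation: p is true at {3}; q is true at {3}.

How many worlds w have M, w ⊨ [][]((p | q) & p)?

3: successors {3, 5}; []((p | q) & p) there: 3:F, 5:F. ✗
5: successors {6}; []((p | q) & p) there: 6:F. ✗
6: successors {8}; []((p | q) & p) there: 8:T. ✓
8: successors {3}; []((p | q) & p) there: 3:F. ✗
Satisfying worlds: {6}.

1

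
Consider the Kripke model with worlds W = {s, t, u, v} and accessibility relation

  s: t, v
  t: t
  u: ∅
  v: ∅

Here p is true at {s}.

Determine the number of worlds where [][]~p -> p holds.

s: [][]~p is T, p is T. ✓
t: [][]~p is T, p is F. ✗
u: [][]~p is T, p is F. ✗
v: [][]~p is T, p is F. ✗
Satisfying worlds: {s}.

1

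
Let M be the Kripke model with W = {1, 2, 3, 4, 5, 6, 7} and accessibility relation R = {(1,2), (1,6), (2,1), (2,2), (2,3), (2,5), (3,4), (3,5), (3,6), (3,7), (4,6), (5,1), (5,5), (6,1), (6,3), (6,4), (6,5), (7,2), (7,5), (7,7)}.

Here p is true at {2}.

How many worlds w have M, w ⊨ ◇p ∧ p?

1: ◇p is T, p is F. ✗
2: ◇p is T, p is T. ✓
3: ◇p is F, p is F. ✗
4: ◇p is F, p is F. ✗
5: ◇p is F, p is F. ✗
6: ◇p is F, p is F. ✗
7: ◇p is T, p is F. ✗
Satisfying worlds: {2}.

1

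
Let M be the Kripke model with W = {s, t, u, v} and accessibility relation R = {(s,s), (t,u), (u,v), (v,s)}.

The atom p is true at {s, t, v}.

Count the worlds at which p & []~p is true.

1

s: p is T, []~p is F. ✗
t: p is T, []~p is T. ✓
u: p is F, []~p is F. ✗
v: p is T, []~p is F. ✗
Satisfying worlds: {t}.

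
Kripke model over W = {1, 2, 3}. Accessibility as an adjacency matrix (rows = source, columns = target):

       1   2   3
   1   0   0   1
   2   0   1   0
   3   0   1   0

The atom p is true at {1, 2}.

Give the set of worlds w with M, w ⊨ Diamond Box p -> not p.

1: Diamond Box p is T, not p is F. ✗
2: Diamond Box p is T, not p is F. ✗
3: Diamond Box p is T, not p is T. ✓

{3}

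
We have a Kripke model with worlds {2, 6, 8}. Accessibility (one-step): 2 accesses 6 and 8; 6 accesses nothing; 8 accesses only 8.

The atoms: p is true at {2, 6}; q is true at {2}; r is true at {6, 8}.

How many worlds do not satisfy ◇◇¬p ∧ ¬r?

2

2: ◇◇¬p is T, ¬r is T. ✓
6: ◇◇¬p is F, ¬r is F. ✗
8: ◇◇¬p is T, ¬r is F. ✗
Satisfying worlds: {2}.
So ◇◇¬p ∧ ¬r fails at the other 2 worlds.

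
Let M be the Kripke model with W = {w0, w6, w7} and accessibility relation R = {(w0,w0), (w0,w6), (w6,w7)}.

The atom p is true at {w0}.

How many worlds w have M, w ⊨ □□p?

w0: successors {w0, w6}; □p there: w0:F, w6:F. ✗
w6: successors {w7}; □p there: w7:T. ✓
w7: no successors, so □□p holds vacuously. ✓
Satisfying worlds: {w6, w7}.

2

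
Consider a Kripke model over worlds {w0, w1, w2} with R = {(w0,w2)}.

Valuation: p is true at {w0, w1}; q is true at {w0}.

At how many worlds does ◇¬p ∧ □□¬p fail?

w0: ◇¬p is T, □□¬p is T. ✓
w1: ◇¬p is F, □□¬p is T. ✗
w2: ◇¬p is F, □□¬p is T. ✗
Satisfying worlds: {w0}.
So ◇¬p ∧ □□¬p fails at the other 2 worlds.

2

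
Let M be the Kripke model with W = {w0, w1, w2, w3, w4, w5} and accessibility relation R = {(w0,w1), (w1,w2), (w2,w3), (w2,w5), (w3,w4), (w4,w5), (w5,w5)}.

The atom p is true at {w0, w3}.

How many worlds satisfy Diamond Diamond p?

w0: successors {w1}; Diamond p there: w1:F. ✗
w1: successors {w2}; Diamond p there: w2:T. ✓
w2: successors {w3, w5}; Diamond p there: w3:F, w5:F. ✗
w3: successors {w4}; Diamond p there: w4:F. ✗
w4: successors {w5}; Diamond p there: w5:F. ✗
w5: successors {w5}; Diamond p there: w5:F. ✗
Satisfying worlds: {w1}.

1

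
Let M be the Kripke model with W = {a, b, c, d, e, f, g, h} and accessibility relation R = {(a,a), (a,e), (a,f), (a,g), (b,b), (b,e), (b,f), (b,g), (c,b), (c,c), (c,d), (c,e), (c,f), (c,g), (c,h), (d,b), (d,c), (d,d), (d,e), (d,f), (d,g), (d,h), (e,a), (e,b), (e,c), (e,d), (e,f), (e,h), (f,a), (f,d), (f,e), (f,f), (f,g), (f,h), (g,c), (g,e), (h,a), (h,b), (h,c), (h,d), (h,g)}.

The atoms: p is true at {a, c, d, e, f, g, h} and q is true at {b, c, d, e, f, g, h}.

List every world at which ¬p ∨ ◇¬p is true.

{b, c, d, e, h}

a: ¬p is F, ◇¬p is F. ✗
b: ¬p is T, ◇¬p is T. ✓
c: ¬p is F, ◇¬p is T. ✓
d: ¬p is F, ◇¬p is T. ✓
e: ¬p is F, ◇¬p is T. ✓
f: ¬p is F, ◇¬p is F. ✗
g: ¬p is F, ◇¬p is F. ✗
h: ¬p is F, ◇¬p is T. ✓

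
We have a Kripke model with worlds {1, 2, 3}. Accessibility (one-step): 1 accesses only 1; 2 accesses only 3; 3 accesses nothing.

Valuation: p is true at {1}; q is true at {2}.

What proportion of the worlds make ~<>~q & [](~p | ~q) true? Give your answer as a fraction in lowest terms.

1: ~<>~q is F, [](~p | ~q) is T. ✗
2: ~<>~q is F, [](~p | ~q) is T. ✗
3: ~<>~q is T, [](~p | ~q) is T. ✓
That's 1 of 3 worlds, so 1/3.

1/3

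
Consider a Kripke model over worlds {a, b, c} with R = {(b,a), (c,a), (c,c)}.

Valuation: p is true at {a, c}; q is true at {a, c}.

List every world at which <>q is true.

{b, c}

a: no successors, so <>q fails. ✗
b: successors {a}; q there: a:T. ✓
c: successors {a, c}; q there: a:T, c:T. ✓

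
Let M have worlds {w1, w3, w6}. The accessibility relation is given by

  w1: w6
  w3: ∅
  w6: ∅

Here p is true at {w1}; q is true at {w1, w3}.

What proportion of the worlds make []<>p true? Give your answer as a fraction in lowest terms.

w1: successors {w6}; <>p there: w6:F. ✗
w3: no successors, so []<>p holds vacuously. ✓
w6: no successors, so []<>p holds vacuously. ✓
That's 2 of 3 worlds, so 2/3.

2/3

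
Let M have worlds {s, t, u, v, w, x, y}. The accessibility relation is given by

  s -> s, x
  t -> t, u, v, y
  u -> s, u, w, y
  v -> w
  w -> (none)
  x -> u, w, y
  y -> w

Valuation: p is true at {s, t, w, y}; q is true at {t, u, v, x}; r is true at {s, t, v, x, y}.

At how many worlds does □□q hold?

s: successors {s, x}; □q there: s:F, x:F. ✗
t: successors {t, u, v, y}; □q there: t:F, u:F, v:F, y:F. ✗
u: successors {s, u, w, y}; □q there: s:F, u:F, w:T, y:F. ✗
v: successors {w}; □q there: w:T. ✓
w: no successors, so □□q holds vacuously. ✓
x: successors {u, w, y}; □q there: u:F, w:T, y:F. ✗
y: successors {w}; □q there: w:T. ✓
Satisfying worlds: {v, w, y}.

3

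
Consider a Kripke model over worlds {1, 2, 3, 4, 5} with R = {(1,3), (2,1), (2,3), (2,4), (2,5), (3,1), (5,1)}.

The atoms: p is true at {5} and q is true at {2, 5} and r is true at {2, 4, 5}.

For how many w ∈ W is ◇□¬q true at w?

4

1: successors {3}; □¬q there: 3:T. ✓
2: successors {1, 3, 4, 5}; □¬q there: 1:T, 3:T, 4:T, 5:T. ✓
3: successors {1}; □¬q there: 1:T. ✓
4: no successors, so ◇□¬q fails. ✗
5: successors {1}; □¬q there: 1:T. ✓
Satisfying worlds: {1, 2, 3, 5}.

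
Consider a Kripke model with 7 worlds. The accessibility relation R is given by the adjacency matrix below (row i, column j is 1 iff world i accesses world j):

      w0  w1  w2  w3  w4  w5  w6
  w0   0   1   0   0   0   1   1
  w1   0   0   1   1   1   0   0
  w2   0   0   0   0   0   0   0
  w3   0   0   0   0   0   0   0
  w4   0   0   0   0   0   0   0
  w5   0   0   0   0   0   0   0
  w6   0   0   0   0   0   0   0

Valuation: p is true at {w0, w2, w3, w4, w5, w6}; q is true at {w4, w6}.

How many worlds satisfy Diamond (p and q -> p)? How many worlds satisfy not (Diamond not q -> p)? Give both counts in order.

2 and 1

For Diamond (p and q -> p):
w0: successors {w1, w5, w6}; p and q -> p there: w1:T, w5:T, w6:T. ✓
w1: successors {w2, w3, w4}; p and q -> p there: w2:T, w3:T, w4:T. ✓
w2: no successors, so Diamond (p and q -> p) fails. ✗
w3: no successors, so Diamond (p and q -> p) fails. ✗
w4: no successors, so Diamond (p and q -> p) fails. ✗
w5: no successors, so Diamond (p and q -> p) fails. ✗
w6: no successors, so Diamond (p and q -> p) fails. ✗
— 2 worlds.
For not (Diamond not q -> p):
w0: Diamond not q -> p is T. ✗
w1: Diamond not q -> p is F. ✓
w2: Diamond not q -> p is T. ✗
w3: Diamond not q -> p is T. ✗
w4: Diamond not q -> p is T. ✗
w5: Diamond not q -> p is T. ✗
w6: Diamond not q -> p is T. ✗
— 1 world.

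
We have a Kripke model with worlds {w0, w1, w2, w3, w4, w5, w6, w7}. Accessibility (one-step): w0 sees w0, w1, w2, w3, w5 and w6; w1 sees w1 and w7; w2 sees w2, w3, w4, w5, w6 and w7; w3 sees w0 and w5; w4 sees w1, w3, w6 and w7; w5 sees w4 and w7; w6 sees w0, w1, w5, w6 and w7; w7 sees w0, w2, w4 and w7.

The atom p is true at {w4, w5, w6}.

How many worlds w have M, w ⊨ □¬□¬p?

4

w0: successors {w0, w1, w2, w3, w5, w6}; ¬□¬p there: w0:T, w1:F, w2:T, w3:T, w5:T, w6:T. ✗
w1: successors {w1, w7}; ¬□¬p there: w1:F, w7:T. ✗
w2: successors {w2, w3, w4, w5, w6, w7}; ¬□¬p there: w2:T, w3:T, w4:T, w5:T, w6:T, w7:T. ✓
w3: successors {w0, w5}; ¬□¬p there: w0:T, w5:T. ✓
w4: successors {w1, w3, w6, w7}; ¬□¬p there: w1:F, w3:T, w6:T, w7:T. ✗
w5: successors {w4, w7}; ¬□¬p there: w4:T, w7:T. ✓
w6: successors {w0, w1, w5, w6, w7}; ¬□¬p there: w0:T, w1:F, w5:T, w6:T, w7:T. ✗
w7: successors {w0, w2, w4, w7}; ¬□¬p there: w0:T, w2:T, w4:T, w7:T. ✓
Satisfying worlds: {w2, w3, w5, w7}.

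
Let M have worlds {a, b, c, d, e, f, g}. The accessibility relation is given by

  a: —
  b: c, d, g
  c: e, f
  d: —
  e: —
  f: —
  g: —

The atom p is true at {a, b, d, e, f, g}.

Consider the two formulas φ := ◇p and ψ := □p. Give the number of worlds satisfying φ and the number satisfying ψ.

For ◇p:
a: no successors, so ◇p fails. ✗
b: successors {c, d, g}; p there: c:F, d:T, g:T. ✓
c: successors {e, f}; p there: e:T, f:T. ✓
d: no successors, so ◇p fails. ✗
e: no successors, so ◇p fails. ✗
f: no successors, so ◇p fails. ✗
g: no successors, so ◇p fails. ✗
— 2 worlds.
For □p:
a: no successors, so □p holds vacuously. ✓
b: successors {c, d, g}; p there: c:F, d:T, g:T. ✗
c: successors {e, f}; p there: e:T, f:T. ✓
d: no successors, so □p holds vacuously. ✓
e: no successors, so □p holds vacuously. ✓
f: no successors, so □p holds vacuously. ✓
g: no successors, so □p holds vacuously. ✓
— 6 worlds.

2 and 6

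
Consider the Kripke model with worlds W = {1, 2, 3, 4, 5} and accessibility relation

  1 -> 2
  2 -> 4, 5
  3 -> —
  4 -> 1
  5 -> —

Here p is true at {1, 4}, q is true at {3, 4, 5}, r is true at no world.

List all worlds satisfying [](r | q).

1: successors {2}; r | q there: 2:F. ✗
2: successors {4, 5}; r | q there: 4:T, 5:T. ✓
3: no successors, so [](r | q) holds vacuously. ✓
4: successors {1}; r | q there: 1:F. ✗
5: no successors, so [](r | q) holds vacuously. ✓

{2, 3, 5}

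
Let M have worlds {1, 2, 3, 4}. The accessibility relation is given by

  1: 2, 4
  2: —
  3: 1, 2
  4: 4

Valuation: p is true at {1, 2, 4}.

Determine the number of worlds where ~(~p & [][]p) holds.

3

1: ~p & [][]p is F. ✓
2: ~p & [][]p is F. ✓
3: ~p & [][]p is T. ✗
4: ~p & [][]p is F. ✓
Satisfying worlds: {1, 2, 4}.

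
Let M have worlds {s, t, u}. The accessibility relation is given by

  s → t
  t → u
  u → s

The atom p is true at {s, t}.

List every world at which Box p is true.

s: successors {t}; p there: t:T. ✓
t: successors {u}; p there: u:F. ✗
u: successors {s}; p there: s:T. ✓

{s, u}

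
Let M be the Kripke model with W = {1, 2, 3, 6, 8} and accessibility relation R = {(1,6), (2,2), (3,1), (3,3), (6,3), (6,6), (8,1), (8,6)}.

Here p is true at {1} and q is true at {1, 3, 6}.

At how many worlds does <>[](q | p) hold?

1: successors {6}; [](q | p) there: 6:T. ✓
2: successors {2}; [](q | p) there: 2:F. ✗
3: successors {1, 3}; [](q | p) there: 1:T, 3:T. ✓
6: successors {3, 6}; [](q | p) there: 3:T, 6:T. ✓
8: successors {1, 6}; [](q | p) there: 1:T, 6:T. ✓
Satisfying worlds: {1, 3, 6, 8}.

4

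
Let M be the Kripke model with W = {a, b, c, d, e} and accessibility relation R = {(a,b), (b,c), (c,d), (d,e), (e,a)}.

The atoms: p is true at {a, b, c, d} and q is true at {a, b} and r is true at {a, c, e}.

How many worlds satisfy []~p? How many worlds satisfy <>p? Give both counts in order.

For []~p:
a: successors {b}; ~p there: b:F. ✗
b: successors {c}; ~p there: c:F. ✗
c: successors {d}; ~p there: d:F. ✗
d: successors {e}; ~p there: e:T. ✓
e: successors {a}; ~p there: a:F. ✗
— 1 world.
For <>p:
a: successors {b}; p there: b:T. ✓
b: successors {c}; p there: c:T. ✓
c: successors {d}; p there: d:T. ✓
d: successors {e}; p there: e:F. ✗
e: successors {a}; p there: a:T. ✓
— 4 worlds.

1 and 4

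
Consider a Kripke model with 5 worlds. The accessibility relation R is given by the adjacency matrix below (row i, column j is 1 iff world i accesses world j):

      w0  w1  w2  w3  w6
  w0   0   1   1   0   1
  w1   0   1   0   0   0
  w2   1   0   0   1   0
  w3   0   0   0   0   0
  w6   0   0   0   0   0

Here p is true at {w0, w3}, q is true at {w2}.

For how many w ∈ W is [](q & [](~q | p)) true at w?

w0: successors {w1, w2, w6}; q & [](~q | p) there: w1:F, w2:T, w6:F. ✗
w1: successors {w1}; q & [](~q | p) there: w1:F. ✗
w2: successors {w0, w3}; q & [](~q | p) there: w0:F, w3:F. ✗
w3: no successors, so [](q & [](~q | p)) holds vacuously. ✓
w6: no successors, so [](q & [](~q | p)) holds vacuously. ✓
Satisfying worlds: {w3, w6}.

2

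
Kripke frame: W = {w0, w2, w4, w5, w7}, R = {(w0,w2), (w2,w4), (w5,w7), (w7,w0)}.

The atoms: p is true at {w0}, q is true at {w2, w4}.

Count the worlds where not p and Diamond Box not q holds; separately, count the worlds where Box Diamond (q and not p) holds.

For not p and Diamond Box not q:
w0: not p is F, Diamond Box not q is F. ✗
w2: not p is T, Diamond Box not q is T. ✓
w4: not p is T, Diamond Box not q is F. ✗
w5: not p is T, Diamond Box not q is T. ✓
w7: not p is T, Diamond Box not q is F. ✗
— 2 worlds.
For Box Diamond (q and not p):
w0: successors {w2}; Diamond (q and not p) there: w2:T. ✓
w2: successors {w4}; Diamond (q and not p) there: w4:F. ✗
w4: no successors, so Box Diamond (q and not p) holds vacuously. ✓
w5: successors {w7}; Diamond (q and not p) there: w7:F. ✗
w7: successors {w0}; Diamond (q and not p) there: w0:T. ✓
— 3 worlds.

2 and 3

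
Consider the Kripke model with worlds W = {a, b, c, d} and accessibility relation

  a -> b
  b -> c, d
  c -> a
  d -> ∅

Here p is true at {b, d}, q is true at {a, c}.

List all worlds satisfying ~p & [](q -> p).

{a}

a: ~p is T, [](q -> p) is T. ✓
b: ~p is F, [](q -> p) is F. ✗
c: ~p is T, [](q -> p) is F. ✗
d: ~p is F, [](q -> p) is T. ✗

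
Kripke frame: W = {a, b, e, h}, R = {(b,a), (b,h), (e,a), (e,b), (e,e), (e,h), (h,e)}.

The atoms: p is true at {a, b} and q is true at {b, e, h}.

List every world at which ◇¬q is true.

{b, e}

a: no successors, so ◇¬q fails. ✗
b: successors {a, h}; ¬q there: a:T, h:F. ✓
e: successors {a, b, e, h}; ¬q there: a:T, b:F, e:F, h:F. ✓
h: successors {e}; ¬q there: e:F. ✗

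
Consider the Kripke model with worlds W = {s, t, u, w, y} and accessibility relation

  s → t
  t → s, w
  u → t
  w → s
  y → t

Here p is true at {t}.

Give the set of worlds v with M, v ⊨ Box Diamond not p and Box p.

s: Box Diamond not p is T, Box p is T. ✓
t: Box Diamond not p is F, Box p is F. ✗
u: Box Diamond not p is T, Box p is T. ✓
w: Box Diamond not p is F, Box p is F. ✗
y: Box Diamond not p is T, Box p is T. ✓

{s, u, y}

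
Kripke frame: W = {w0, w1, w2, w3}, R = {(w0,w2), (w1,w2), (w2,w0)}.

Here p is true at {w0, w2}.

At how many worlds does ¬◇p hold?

1

w0: ◇p is T. ✗
w1: ◇p is T. ✗
w2: ◇p is T. ✗
w3: ◇p is F. ✓
Satisfying worlds: {w3}.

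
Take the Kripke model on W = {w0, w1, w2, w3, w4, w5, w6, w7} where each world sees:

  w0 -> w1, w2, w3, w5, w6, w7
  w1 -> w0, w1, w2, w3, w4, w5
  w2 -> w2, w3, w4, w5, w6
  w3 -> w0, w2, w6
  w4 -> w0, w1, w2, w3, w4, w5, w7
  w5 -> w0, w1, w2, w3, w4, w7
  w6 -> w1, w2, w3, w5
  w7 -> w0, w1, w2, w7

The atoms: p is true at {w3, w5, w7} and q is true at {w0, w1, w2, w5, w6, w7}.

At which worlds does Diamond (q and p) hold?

{w0, w1, w2, w4, w5, w6, w7}

w0: successors {w1, w2, w3, w5, w6, w7}; q and p there: w1:F, w2:F, w3:F, w5:T, w6:F, w7:T. ✓
w1: successors {w0, w1, w2, w3, w4, w5}; q and p there: w0:F, w1:F, w2:F, w3:F, w4:F, w5:T. ✓
w2: successors {w2, w3, w4, w5, w6}; q and p there: w2:F, w3:F, w4:F, w5:T, w6:F. ✓
w3: successors {w0, w2, w6}; q and p there: w0:F, w2:F, w6:F. ✗
w4: successors {w0, w1, w2, w3, w4, w5, w7}; q and p there: w0:F, w1:F, w2:F, w3:F, w4:F, w5:T, w7:T. ✓
w5: successors {w0, w1, w2, w3, w4, w7}; q and p there: w0:F, w1:F, w2:F, w3:F, w4:F, w7:T. ✓
w6: successors {w1, w2, w3, w5}; q and p there: w1:F, w2:F, w3:F, w5:T. ✓
w7: successors {w0, w1, w2, w7}; q and p there: w0:F, w1:F, w2:F, w7:T. ✓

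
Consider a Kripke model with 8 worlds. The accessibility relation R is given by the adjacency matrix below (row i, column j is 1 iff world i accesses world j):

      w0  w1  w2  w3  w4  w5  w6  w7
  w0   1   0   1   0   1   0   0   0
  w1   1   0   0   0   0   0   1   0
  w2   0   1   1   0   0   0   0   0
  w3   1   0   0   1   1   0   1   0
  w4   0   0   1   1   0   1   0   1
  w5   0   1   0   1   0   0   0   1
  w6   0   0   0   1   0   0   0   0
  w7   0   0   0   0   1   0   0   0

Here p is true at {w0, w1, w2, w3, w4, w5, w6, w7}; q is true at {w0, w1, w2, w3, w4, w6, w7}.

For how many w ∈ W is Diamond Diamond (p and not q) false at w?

w0: successors {w0, w2, w4}; Diamond (p and not q) there: w0:F, w2:F, w4:T. ✓
w1: successors {w0, w6}; Diamond (p and not q) there: w0:F, w6:F. ✗
w2: successors {w1, w2}; Diamond (p and not q) there: w1:F, w2:F. ✗
w3: successors {w0, w3, w4, w6}; Diamond (p and not q) there: w0:F, w3:F, w4:T, w6:F. ✓
w4: successors {w2, w3, w5, w7}; Diamond (p and not q) there: w2:F, w3:F, w5:F, w7:F. ✗
w5: successors {w1, w3, w7}; Diamond (p and not q) there: w1:F, w3:F, w7:F. ✗
w6: successors {w3}; Diamond (p and not q) there: w3:F. ✗
w7: successors {w4}; Diamond (p and not q) there: w4:T. ✓
Satisfying worlds: {w0, w3, w7}.
So Diamond Diamond (p and not q) fails at the other 5 worlds.

5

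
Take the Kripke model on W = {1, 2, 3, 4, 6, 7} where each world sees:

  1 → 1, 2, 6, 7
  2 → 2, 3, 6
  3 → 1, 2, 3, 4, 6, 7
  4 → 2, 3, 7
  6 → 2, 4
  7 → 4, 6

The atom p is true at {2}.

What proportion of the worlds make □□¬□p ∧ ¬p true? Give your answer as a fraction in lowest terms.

5/6

1: □□¬□p is T, ¬p is T. ✓
2: □□¬□p is T, ¬p is F. ✗
3: □□¬□p is T, ¬p is T. ✓
4: □□¬□p is T, ¬p is T. ✓
6: □□¬□p is T, ¬p is T. ✓
7: □□¬□p is T, ¬p is T. ✓
That's 5 of 6 worlds, so 5/6.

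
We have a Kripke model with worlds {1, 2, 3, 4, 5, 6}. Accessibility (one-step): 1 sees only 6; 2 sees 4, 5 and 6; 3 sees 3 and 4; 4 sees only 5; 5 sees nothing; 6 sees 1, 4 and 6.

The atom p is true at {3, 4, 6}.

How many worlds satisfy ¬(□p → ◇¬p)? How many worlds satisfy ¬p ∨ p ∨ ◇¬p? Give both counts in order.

For ¬(□p → ◇¬p):
1: □p → ◇¬p is F. ✓
2: □p → ◇¬p is T. ✗
3: □p → ◇¬p is F. ✓
4: □p → ◇¬p is T. ✗
5: □p → ◇¬p is F. ✓
6: □p → ◇¬p is T. ✗
— 3 worlds.
For ¬p ∨ p ∨ ◇¬p:
1: ¬p is T, p ∨ ◇¬p is F. ✓
2: ¬p is T, p ∨ ◇¬p is T. ✓
3: ¬p is F, p ∨ ◇¬p is T. ✓
4: ¬p is F, p ∨ ◇¬p is T. ✓
5: ¬p is T, p ∨ ◇¬p is F. ✓
6: ¬p is F, p ∨ ◇¬p is T. ✓
— 6 worlds.

3 and 6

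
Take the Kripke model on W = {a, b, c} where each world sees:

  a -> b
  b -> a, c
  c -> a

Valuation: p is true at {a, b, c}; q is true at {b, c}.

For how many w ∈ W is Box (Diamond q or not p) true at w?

2

a: successors {b}; Diamond q or not p there: b:T. ✓
b: successors {a, c}; Diamond q or not p there: a:T, c:F. ✗
c: successors {a}; Diamond q or not p there: a:T. ✓
Satisfying worlds: {a, c}.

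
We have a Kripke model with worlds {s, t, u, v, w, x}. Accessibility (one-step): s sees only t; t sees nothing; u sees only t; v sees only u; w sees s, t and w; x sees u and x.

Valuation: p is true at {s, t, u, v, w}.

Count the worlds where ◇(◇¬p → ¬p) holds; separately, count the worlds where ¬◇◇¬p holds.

5 and 5

For ◇(◇¬p → ¬p):
s: successors {t}; ◇¬p → ¬p there: t:T. ✓
t: no successors, so ◇(◇¬p → ¬p) fails. ✗
u: successors {t}; ◇¬p → ¬p there: t:T. ✓
v: successors {u}; ◇¬p → ¬p there: u:T. ✓
w: successors {s, t, w}; ◇¬p → ¬p there: s:T, t:T, w:T. ✓
x: successors {u, x}; ◇¬p → ¬p there: u:T, x:T. ✓
— 5 worlds.
For ¬◇◇¬p:
s: ◇◇¬p is F. ✓
t: ◇◇¬p is F. ✓
u: ◇◇¬p is F. ✓
v: ◇◇¬p is F. ✓
w: ◇◇¬p is F. ✓
x: ◇◇¬p is T. ✗
— 5 worlds.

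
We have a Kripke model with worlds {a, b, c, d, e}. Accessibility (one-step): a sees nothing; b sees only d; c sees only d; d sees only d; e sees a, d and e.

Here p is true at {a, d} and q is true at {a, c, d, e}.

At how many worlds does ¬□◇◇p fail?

a: □◇◇p is T. ✗
b: □◇◇p is T. ✗
c: □◇◇p is T. ✗
d: □◇◇p is T. ✗
e: □◇◇p is F. ✓
Satisfying worlds: {e}.
So ¬□◇◇p fails at the other 4 worlds.

4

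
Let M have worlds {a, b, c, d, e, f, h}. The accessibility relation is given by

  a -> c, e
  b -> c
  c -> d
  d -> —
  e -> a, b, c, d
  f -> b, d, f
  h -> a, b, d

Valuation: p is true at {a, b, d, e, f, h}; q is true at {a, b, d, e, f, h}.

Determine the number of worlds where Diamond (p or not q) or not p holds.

6

a: Diamond (p or not q) is T, not p is F. ✓
b: Diamond (p or not q) is T, not p is F. ✓
c: Diamond (p or not q) is T, not p is T. ✓
d: Diamond (p or not q) is F, not p is F. ✗
e: Diamond (p or not q) is T, not p is F. ✓
f: Diamond (p or not q) is T, not p is F. ✓
h: Diamond (p or not q) is T, not p is F. ✓
Satisfying worlds: {a, b, c, e, f, h}.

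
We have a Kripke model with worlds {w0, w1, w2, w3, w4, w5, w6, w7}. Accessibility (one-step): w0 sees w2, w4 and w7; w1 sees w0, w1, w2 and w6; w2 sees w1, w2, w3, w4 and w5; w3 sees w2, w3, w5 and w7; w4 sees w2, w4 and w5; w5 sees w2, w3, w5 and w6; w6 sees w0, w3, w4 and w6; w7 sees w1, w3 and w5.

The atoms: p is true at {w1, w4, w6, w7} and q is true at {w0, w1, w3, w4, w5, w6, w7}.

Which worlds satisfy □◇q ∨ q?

{w0, w1, w2, w3, w4, w5, w6, w7}

w0: □◇q is T, q is T. ✓
w1: □◇q is T, q is T. ✓
w2: □◇q is T, q is F. ✓
w3: □◇q is T, q is T. ✓
w4: □◇q is T, q is T. ✓
w5: □◇q is T, q is T. ✓
w6: □◇q is T, q is T. ✓
w7: □◇q is T, q is T. ✓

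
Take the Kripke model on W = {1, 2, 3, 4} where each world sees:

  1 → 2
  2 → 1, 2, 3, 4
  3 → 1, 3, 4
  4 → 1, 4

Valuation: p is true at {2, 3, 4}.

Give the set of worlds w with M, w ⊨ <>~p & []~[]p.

1: <>~p is F, []~[]p is T. ✗
2: <>~p is T, []~[]p is F. ✗
3: <>~p is T, []~[]p is F. ✗
4: <>~p is T, []~[]p is F. ✗

∅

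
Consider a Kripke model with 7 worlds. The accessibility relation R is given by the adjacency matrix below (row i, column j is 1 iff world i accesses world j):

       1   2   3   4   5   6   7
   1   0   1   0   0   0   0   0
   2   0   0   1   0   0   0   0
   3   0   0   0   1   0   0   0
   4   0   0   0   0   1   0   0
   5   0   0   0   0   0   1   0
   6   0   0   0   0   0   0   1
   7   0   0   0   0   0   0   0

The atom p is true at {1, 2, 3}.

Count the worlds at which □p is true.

1: successors {2}; p there: 2:T. ✓
2: successors {3}; p there: 3:T. ✓
3: successors {4}; p there: 4:F. ✗
4: successors {5}; p there: 5:F. ✗
5: successors {6}; p there: 6:F. ✗
6: successors {7}; p there: 7:F. ✗
7: no successors, so □p holds vacuously. ✓
Satisfying worlds: {1, 2, 7}.

3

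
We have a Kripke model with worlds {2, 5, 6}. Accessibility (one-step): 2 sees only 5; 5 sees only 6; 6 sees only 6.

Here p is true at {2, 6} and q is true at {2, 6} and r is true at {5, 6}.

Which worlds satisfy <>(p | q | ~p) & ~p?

2: <>(p | q | ~p) is T, ~p is F. ✗
5: <>(p | q | ~p) is T, ~p is T. ✓
6: <>(p | q | ~p) is T, ~p is F. ✗

{5}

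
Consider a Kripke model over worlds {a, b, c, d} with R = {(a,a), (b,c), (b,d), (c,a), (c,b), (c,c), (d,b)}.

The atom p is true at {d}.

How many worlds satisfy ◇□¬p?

3

a: successors {a}; □¬p there: a:T. ✓
b: successors {c, d}; □¬p there: c:T, d:T. ✓
c: successors {a, b, c}; □¬p there: a:T, b:F, c:T. ✓
d: successors {b}; □¬p there: b:F. ✗
Satisfying worlds: {a, b, c}.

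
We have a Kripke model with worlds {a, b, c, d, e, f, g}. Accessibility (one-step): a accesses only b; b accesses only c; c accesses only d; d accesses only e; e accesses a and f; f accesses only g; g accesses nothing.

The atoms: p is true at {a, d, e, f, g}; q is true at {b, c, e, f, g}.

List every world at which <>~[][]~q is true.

a: successors {b}; ~[][]~q there: b:F. ✗
b: successors {c}; ~[][]~q there: c:T. ✓
c: successors {d}; ~[][]~q there: d:T. ✓
d: successors {e}; ~[][]~q there: e:T. ✓
e: successors {a, f}; ~[][]~q there: a:T, f:F. ✓
f: successors {g}; ~[][]~q there: g:F. ✗
g: no successors, so <>~[][]~q fails. ✗

{b, c, d, e}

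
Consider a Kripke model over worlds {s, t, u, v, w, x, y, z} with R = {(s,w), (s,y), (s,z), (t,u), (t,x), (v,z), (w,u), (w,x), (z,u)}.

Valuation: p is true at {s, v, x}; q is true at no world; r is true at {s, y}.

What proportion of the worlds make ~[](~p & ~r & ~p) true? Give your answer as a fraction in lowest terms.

3/8

s: [](~p & ~r & ~p) is F. ✓
t: [](~p & ~r & ~p) is F. ✓
u: [](~p & ~r & ~p) is T. ✗
v: [](~p & ~r & ~p) is T. ✗
w: [](~p & ~r & ~p) is F. ✓
x: [](~p & ~r & ~p) is T. ✗
y: [](~p & ~r & ~p) is T. ✗
z: [](~p & ~r & ~p) is T. ✗
That's 3 of 8 worlds, so 3/8.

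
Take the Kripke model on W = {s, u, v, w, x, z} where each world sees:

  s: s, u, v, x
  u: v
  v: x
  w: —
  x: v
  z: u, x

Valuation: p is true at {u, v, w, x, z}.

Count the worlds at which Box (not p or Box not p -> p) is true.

5

s: successors {s, u, v, x}; not p or Box not p -> p there: s:F, u:T, v:T, x:T. ✗
u: successors {v}; not p or Box not p -> p there: v:T. ✓
v: successors {x}; not p or Box not p -> p there: x:T. ✓
w: no successors, so Box (not p or Box not p -> p) holds vacuously. ✓
x: successors {v}; not p or Box not p -> p there: v:T. ✓
z: successors {u, x}; not p or Box not p -> p there: u:T, x:T. ✓
Satisfying worlds: {u, v, w, x, z}.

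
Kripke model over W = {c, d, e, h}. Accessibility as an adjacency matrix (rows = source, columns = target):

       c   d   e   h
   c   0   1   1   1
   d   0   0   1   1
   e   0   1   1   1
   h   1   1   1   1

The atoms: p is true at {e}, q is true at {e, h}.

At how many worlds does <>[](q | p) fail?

c: successors {d, e, h}; [](q | p) there: d:T, e:F, h:F. ✓
d: successors {e, h}; [](q | p) there: e:F, h:F. ✗
e: successors {d, e, h}; [](q | p) there: d:T, e:F, h:F. ✓
h: successors {c, d, e, h}; [](q | p) there: c:F, d:T, e:F, h:F. ✓
Satisfying worlds: {c, e, h}.
So <>[](q | p) fails at the other 1 world.

1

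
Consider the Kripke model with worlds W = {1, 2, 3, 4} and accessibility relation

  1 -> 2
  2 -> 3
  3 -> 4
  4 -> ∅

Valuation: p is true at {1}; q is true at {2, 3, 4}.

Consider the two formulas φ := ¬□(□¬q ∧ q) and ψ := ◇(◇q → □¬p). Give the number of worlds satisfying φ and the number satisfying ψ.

2 and 3

For ¬□(□¬q ∧ q):
1: □(□¬q ∧ q) is F. ✓
2: □(□¬q ∧ q) is F. ✓
3: □(□¬q ∧ q) is T. ✗
4: □(□¬q ∧ q) is T. ✗
— 2 worlds.
For ◇(◇q → □¬p):
1: successors {2}; ◇q → □¬p there: 2:T. ✓
2: successors {3}; ◇q → □¬p there: 3:T. ✓
3: successors {4}; ◇q → □¬p there: 4:T. ✓
4: no successors, so ◇(◇q → □¬p) fails. ✗
— 3 worlds.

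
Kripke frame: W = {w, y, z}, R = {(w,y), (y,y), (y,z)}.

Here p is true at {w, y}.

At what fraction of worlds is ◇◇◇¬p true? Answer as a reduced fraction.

w: successors {y}; ◇◇¬p there: y:T. ✓
y: successors {y, z}; ◇◇¬p there: y:T, z:F. ✓
z: no successors, so ◇◇◇¬p fails. ✗
That's 2 of 3 worlds, so 2/3.

2/3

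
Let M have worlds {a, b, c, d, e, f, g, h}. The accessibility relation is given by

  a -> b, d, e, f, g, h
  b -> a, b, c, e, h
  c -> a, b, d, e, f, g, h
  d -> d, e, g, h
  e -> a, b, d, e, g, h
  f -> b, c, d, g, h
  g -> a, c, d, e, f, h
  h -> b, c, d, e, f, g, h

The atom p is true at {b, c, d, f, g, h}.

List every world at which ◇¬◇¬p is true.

{a, c, g, h}

a: successors {b, d, e, f, g, h}; ¬◇¬p there: b:F, d:F, e:F, f:T, g:F, h:F. ✓
b: successors {a, b, c, e, h}; ¬◇¬p there: a:F, b:F, c:F, e:F, h:F. ✗
c: successors {a, b, d, e, f, g, h}; ¬◇¬p there: a:F, b:F, d:F, e:F, f:T, g:F, h:F. ✓
d: successors {d, e, g, h}; ¬◇¬p there: d:F, e:F, g:F, h:F. ✗
e: successors {a, b, d, e, g, h}; ¬◇¬p there: a:F, b:F, d:F, e:F, g:F, h:F. ✗
f: successors {b, c, d, g, h}; ¬◇¬p there: b:F, c:F, d:F, g:F, h:F. ✗
g: successors {a, c, d, e, f, h}; ¬◇¬p there: a:F, c:F, d:F, e:F, f:T, h:F. ✓
h: successors {b, c, d, e, f, g, h}; ¬◇¬p there: b:F, c:F, d:F, e:F, f:T, g:F, h:F. ✓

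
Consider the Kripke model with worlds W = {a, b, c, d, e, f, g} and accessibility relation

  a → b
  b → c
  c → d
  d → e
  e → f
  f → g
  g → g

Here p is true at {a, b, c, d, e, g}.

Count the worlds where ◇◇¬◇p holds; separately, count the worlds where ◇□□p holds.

For ◇◇¬◇p:
a: successors {b}; ◇¬◇p there: b:F. ✗
b: successors {c}; ◇¬◇p there: c:F. ✗
c: successors {d}; ◇¬◇p there: d:T. ✓
d: successors {e}; ◇¬◇p there: e:F. ✗
e: successors {f}; ◇¬◇p there: f:F. ✗
f: successors {g}; ◇¬◇p there: g:F. ✗
g: successors {g}; ◇¬◇p there: g:F. ✗
— 1 world.
For ◇□□p:
a: successors {b}; □□p there: b:T. ✓
b: successors {c}; □□p there: c:T. ✓
c: successors {d}; □□p there: d:F. ✗
d: successors {e}; □□p there: e:T. ✓
e: successors {f}; □□p there: f:T. ✓
f: successors {g}; □□p there: g:T. ✓
g: successors {g}; □□p there: g:T. ✓
— 6 worlds.

1 and 6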